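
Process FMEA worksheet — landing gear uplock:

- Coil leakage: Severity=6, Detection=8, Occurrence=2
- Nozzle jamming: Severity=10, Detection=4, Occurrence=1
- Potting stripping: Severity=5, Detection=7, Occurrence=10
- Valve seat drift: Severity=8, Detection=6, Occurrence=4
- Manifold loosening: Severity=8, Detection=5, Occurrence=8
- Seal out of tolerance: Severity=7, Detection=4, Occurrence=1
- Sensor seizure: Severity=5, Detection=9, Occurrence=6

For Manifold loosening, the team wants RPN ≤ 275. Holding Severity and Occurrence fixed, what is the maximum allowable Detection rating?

Manifold loosening: S=8, O=8, D=5 → current RPN = 320.
Fixed product = 64. Need 64 × D ≤ 275, so D ≤ 275/64 = 4.30.
Maximum integer Detection rating = 4 (gives RPN 256; D=5 would give 320 > 275).

4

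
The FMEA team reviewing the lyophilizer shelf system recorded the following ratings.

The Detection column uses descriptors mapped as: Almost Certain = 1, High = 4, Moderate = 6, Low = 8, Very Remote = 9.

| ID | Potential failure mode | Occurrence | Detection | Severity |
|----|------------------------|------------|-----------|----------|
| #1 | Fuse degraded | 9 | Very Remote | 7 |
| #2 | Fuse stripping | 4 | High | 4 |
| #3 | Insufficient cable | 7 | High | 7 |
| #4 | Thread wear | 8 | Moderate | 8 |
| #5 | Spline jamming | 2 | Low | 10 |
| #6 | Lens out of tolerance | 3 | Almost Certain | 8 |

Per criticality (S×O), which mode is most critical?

#4

Criticality = Severity × Occurrence:
  #1: 7 × 9 = 63
  #2: 4 × 4 = 16
  #3: 7 × 7 = 49
  #4: 8 × 8 = 64
  #5: 10 × 2 = 20
  #6: 8 × 3 = 24
Highest criticality is 64 → #4.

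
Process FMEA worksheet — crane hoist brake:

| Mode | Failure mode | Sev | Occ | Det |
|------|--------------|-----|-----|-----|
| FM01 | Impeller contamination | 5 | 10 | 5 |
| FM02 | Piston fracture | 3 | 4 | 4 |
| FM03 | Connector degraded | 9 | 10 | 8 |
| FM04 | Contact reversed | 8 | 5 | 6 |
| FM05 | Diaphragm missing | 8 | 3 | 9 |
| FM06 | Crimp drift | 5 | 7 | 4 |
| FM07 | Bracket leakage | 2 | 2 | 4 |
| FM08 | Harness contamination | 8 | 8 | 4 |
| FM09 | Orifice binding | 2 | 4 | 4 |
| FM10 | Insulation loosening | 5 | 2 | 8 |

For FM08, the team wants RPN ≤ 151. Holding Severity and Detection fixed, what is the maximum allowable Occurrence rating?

4

FM08: S=8, O=8, D=4 → current RPN = 256.
Fixed product = 32. Need 32 × O ≤ 151, so O ≤ 151/32 = 4.72.
Maximum integer Occurrence rating = 4 (gives RPN 128; O=5 would give 160 > 151).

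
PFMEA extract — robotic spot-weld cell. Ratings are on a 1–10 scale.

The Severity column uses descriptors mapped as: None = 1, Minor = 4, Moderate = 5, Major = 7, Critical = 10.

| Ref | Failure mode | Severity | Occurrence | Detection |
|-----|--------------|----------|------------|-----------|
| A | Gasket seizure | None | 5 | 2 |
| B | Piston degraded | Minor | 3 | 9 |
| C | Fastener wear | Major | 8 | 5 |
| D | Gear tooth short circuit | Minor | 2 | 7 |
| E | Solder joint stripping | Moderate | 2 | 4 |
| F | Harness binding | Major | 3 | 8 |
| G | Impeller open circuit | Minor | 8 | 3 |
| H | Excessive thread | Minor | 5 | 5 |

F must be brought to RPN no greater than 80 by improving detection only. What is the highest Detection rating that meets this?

F: S=7, O=3, D=8 → current RPN = 168.
Fixed product = 21. Need 21 × D ≤ 80, so D ≤ 80/21 = 3.81.
Maximum integer Detection rating = 3 (gives RPN 63; D=4 would give 84 > 80).

3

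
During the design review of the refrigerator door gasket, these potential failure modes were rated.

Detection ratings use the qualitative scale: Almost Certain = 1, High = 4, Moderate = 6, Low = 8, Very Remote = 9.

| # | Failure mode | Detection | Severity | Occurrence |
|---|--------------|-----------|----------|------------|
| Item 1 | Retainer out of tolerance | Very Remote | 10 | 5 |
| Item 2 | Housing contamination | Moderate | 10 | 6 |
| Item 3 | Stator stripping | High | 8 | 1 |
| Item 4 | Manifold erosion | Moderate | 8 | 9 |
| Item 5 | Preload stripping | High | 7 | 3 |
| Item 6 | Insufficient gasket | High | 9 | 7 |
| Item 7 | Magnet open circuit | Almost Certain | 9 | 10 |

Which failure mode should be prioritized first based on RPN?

Item 1

RPN = Severity × Occurrence × Detection:
  Item 1: 10 × 5 × 9 = 450
  Item 2: 10 × 6 × 6 = 360
  Item 3: 8 × 1 × 4 = 32
  Item 4: 8 × 9 × 6 = 432
  Item 5: 7 × 3 × 4 = 84
  Item 6: 9 × 7 × 4 = 252
  Item 7: 9 × 10 × 1 = 90
Highest RPN is 450 → Item 1.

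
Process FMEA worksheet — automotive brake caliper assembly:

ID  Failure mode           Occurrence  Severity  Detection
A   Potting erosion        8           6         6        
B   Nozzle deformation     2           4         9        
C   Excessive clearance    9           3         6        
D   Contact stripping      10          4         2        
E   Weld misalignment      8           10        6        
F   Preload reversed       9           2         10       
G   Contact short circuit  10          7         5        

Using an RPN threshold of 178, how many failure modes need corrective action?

RPN = Severity × Occurrence × Detection:
  A: 6 × 8 × 6 = 288
  B: 4 × 2 × 9 = 72
  C: 3 × 9 × 6 = 162
  D: 4 × 10 × 2 = 80
  E: 10 × 8 × 6 = 480
  F: 2 × 9 × 10 = 180
  G: 7 × 10 × 5 = 350
Modes with RPN ≥ 178: A (288), E (480), F (180), G (350) → 4.

4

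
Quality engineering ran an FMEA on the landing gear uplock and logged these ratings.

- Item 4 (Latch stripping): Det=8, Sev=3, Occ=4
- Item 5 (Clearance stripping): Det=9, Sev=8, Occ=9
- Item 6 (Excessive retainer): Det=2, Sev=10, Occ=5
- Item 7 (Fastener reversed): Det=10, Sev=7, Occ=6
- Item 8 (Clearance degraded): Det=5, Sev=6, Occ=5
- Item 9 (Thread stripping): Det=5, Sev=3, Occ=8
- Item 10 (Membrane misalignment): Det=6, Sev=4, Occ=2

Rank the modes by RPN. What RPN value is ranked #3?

150

RPN = Severity × Occurrence × Detection:
  Item 4: 3 × 4 × 8 = 96
  Item 5: 8 × 9 × 9 = 648
  Item 6: 10 × 5 × 2 = 100
  Item 7: 7 × 6 × 10 = 420
  Item 8: 6 × 5 × 5 = 150
  Item 9: 3 × 8 × 5 = 120
  Item 10: 4 × 2 × 6 = 48
Sorted descending: 648, 420, 150, 120, 100, 96, 48.
The third-highest RPN is 150 (Item 8).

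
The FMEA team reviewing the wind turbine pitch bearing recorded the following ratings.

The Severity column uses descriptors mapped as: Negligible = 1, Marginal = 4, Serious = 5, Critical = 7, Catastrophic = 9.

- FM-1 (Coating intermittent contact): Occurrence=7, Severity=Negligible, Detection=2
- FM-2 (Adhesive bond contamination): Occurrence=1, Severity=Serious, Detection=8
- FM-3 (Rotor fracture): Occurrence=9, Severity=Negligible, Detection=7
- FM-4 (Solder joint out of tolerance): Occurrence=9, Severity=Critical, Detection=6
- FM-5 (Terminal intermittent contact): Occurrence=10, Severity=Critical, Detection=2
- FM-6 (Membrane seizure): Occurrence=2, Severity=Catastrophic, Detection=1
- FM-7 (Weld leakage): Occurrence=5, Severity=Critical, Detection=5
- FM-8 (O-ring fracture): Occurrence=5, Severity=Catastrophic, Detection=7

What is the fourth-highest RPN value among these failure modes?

140

RPN = Severity × Occurrence × Detection:
  FM-1: 1 × 7 × 2 = 14
  FM-2: 5 × 1 × 8 = 40
  FM-3: 1 × 9 × 7 = 63
  FM-4: 7 × 9 × 6 = 378
  FM-5: 7 × 10 × 2 = 140
  FM-6: 9 × 2 × 1 = 18
  FM-7: 7 × 5 × 5 = 175
  FM-8: 9 × 5 × 7 = 315
Sorted descending: 378, 315, 175, 140, 63, 40, 18, 14.
The fourth-highest RPN is 140 (FM-5).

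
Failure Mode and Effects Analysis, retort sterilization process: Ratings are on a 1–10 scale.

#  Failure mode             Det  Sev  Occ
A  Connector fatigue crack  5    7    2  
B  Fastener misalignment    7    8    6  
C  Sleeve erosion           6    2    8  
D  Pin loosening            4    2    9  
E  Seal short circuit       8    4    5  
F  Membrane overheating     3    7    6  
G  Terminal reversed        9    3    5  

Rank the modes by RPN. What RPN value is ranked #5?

96

RPN = Severity × Occurrence × Detection:
  A: 7 × 2 × 5 = 70
  B: 8 × 6 × 7 = 336
  C: 2 × 8 × 6 = 96
  D: 2 × 9 × 4 = 72
  E: 4 × 5 × 8 = 160
  F: 7 × 6 × 3 = 126
  G: 3 × 5 × 9 = 135
Sorted descending: 336, 160, 135, 126, 96, 72, 70.
The fifth-highest RPN is 96 (C).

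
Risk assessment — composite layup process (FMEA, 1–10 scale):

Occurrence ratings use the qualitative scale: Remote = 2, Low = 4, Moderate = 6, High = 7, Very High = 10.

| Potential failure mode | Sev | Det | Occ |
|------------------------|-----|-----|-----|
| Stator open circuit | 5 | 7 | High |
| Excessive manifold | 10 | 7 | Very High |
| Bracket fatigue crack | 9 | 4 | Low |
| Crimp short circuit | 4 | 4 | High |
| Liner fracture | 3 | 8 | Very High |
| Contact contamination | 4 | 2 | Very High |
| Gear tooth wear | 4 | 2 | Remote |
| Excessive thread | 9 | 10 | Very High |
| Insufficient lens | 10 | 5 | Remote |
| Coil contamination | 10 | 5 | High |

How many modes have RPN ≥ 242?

RPN = Severity × Occurrence × Detection:
  Stator open circuit: 5 × 7 × 7 = 245
  Excessive manifold: 10 × 10 × 7 = 700
  Bracket fatigue crack: 9 × 4 × 4 = 144
  Crimp short circuit: 4 × 7 × 4 = 112
  Liner fracture: 3 × 10 × 8 = 240
  Contact contamination: 4 × 10 × 2 = 80
  Gear tooth wear: 4 × 2 × 2 = 16
  Excessive thread: 9 × 10 × 10 = 900
  Insufficient lens: 10 × 2 × 5 = 100
  Coil contamination: 10 × 7 × 5 = 350
Modes with RPN ≥ 242: Stator open circuit (245), Excessive manifold (700), Excessive thread (900), Coil contamination (350) → 4.

4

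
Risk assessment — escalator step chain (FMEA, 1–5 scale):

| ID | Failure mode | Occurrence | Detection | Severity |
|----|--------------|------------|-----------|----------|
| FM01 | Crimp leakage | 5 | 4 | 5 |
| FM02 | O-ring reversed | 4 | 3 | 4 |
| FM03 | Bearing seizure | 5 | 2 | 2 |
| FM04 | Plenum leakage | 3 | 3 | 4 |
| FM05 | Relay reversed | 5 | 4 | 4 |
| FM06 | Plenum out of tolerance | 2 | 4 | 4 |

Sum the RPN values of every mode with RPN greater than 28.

RPN = Severity × Occurrence × Detection:
  FM01: 5 × 5 × 4 = 100
  FM02: 4 × 4 × 3 = 48
  FM03: 2 × 5 × 2 = 20
  FM04: 4 × 3 × 3 = 36
  FM05: 4 × 5 × 4 = 80
  FM06: 4 × 2 × 4 = 32
RPN > 28: FM01 (100), FM02 (48), FM04 (36), FM05 (80), FM06 (32).
Sum: 100 + 48 + 36 + 80 + 32 = 296.

296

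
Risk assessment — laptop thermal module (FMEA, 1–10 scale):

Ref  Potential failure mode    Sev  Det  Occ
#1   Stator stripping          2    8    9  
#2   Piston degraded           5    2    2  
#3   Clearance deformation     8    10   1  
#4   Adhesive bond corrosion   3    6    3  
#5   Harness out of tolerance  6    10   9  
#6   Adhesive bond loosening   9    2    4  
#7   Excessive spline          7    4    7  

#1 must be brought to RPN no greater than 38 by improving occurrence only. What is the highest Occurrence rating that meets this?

#1: S=2, O=9, D=8 → current RPN = 144.
Fixed product = 16. Need 16 × O ≤ 38, so O ≤ 38/16 = 2.38.
Maximum integer Occurrence rating = 2 (gives RPN 32; O=3 would give 48 > 38).

2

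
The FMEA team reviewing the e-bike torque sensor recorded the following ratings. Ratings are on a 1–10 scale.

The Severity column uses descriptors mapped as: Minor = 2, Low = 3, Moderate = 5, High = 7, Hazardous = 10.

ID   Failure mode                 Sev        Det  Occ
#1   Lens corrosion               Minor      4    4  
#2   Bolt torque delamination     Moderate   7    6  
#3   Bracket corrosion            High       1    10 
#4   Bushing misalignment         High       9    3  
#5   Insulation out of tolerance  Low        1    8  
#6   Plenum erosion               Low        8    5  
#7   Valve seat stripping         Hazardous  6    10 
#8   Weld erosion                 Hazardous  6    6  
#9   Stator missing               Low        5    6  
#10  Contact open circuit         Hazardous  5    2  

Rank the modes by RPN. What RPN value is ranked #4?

RPN = Severity × Occurrence × Detection:
  #1: 2 × 4 × 4 = 32
  #2: 5 × 6 × 7 = 210
  #3: 7 × 10 × 1 = 70
  #4: 7 × 3 × 9 = 189
  #5: 3 × 8 × 1 = 24
  #6: 3 × 5 × 8 = 120
  #7: 10 × 10 × 6 = 600
  #8: 10 × 6 × 6 = 360
  #9: 3 × 6 × 5 = 90
  #10: 10 × 2 × 5 = 100
Sorted descending: 600, 360, 210, 189, 120, 100, 90, 70, 32, 24.
The fourth-highest RPN is 189 (#4).

189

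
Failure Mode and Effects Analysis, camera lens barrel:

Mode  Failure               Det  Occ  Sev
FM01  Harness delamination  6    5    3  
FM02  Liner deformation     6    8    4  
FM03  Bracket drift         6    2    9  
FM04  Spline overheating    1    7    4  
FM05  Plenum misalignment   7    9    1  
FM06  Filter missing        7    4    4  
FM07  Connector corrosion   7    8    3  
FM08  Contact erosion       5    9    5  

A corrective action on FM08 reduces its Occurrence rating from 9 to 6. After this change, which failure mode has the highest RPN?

FM02

RPN = Severity × Occurrence × Detection:
  FM01: 3 × 5 × 6 = 90
  FM02: 4 × 8 × 6 = 192
  FM03: 9 × 2 × 6 = 108
  FM04: 4 × 7 × 1 = 28
  FM05: 1 × 9 × 7 = 63
  FM06: 4 × 4 × 7 = 112
  FM07: 3 × 8 × 7 = 168
  FM08: 5 × 9 × 5 = 225
After action: FM08 → 5 × 6 × 5 = 150.
Revised RPNs: FM02=192, FM07=168, FM08=150, FM06=112, FM03=108, FM01=90, FM05=63, FM04=28.
Highest is now FM02 (192).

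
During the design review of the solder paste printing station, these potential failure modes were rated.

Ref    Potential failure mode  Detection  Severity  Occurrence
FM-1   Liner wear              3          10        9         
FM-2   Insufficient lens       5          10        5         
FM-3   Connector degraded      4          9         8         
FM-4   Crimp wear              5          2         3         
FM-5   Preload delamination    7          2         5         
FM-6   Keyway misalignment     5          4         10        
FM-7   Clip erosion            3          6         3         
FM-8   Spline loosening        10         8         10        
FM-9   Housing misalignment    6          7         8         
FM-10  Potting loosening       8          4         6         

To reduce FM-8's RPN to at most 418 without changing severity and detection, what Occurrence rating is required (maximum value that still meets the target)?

5

FM-8: S=8, O=10, D=10 → current RPN = 800.
Fixed product = 80. Need 80 × O ≤ 418, so O ≤ 418/80 = 5.22.
Maximum integer Occurrence rating = 5 (gives RPN 400; O=6 would give 480 > 418).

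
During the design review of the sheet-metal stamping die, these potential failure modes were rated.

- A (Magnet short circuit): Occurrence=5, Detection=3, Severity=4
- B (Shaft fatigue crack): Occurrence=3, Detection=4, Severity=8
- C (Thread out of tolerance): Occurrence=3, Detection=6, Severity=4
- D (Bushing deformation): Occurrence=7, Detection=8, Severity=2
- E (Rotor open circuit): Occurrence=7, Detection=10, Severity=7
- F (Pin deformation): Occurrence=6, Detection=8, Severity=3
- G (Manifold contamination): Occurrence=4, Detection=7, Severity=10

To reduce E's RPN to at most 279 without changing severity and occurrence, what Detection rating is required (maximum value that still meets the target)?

E: S=7, O=7, D=10 → current RPN = 490.
Fixed product = 49. Need 49 × D ≤ 279, so D ≤ 279/49 = 5.69.
Maximum integer Detection rating = 5 (gives RPN 245; D=6 would give 294 > 279).

5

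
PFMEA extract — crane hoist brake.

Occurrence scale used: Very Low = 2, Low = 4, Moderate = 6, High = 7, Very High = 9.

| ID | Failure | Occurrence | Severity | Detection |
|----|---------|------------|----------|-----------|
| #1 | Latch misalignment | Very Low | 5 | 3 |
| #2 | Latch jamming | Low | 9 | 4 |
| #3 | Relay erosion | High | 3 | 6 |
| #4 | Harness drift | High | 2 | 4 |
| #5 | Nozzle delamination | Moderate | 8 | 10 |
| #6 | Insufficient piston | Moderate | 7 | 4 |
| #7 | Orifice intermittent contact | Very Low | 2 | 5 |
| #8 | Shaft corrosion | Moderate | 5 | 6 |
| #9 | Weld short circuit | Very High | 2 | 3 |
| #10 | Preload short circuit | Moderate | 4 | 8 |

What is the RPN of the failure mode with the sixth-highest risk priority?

126

RPN = Severity × Occurrence × Detection:
  #1: 5 × 2 × 3 = 30
  #2: 9 × 4 × 4 = 144
  #3: 3 × 7 × 6 = 126
  #4: 2 × 7 × 4 = 56
  #5: 8 × 6 × 10 = 480
  #6: 7 × 6 × 4 = 168
  #7: 2 × 2 × 5 = 20
  #8: 5 × 6 × 6 = 180
  #9: 2 × 9 × 3 = 54
  #10: 4 × 6 × 8 = 192
Sorted descending: 480, 192, 180, 168, 144, 126, 56, 54, 30, 20.
The sixth-highest RPN is 126 (#3).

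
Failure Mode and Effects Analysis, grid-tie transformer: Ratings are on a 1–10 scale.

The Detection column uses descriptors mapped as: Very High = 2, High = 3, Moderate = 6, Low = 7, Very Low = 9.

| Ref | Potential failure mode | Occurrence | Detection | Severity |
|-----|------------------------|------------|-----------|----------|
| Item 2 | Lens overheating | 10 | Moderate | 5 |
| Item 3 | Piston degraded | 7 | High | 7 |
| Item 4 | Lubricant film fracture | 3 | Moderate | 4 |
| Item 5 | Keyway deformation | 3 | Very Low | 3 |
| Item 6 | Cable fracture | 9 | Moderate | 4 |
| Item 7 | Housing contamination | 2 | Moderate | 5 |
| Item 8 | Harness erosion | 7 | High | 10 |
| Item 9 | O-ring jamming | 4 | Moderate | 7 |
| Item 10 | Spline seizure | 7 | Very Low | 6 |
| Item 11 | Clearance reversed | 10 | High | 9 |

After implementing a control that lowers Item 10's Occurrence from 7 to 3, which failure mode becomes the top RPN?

Item 2

RPN = Severity × Occurrence × Detection:
  Item 2: 5 × 10 × 6 = 300
  Item 3: 7 × 7 × 3 = 147
  Item 4: 4 × 3 × 6 = 72
  Item 5: 3 × 3 × 9 = 81
  Item 6: 4 × 9 × 6 = 216
  Item 7: 5 × 2 × 6 = 60
  Item 8: 10 × 7 × 3 = 210
  Item 9: 7 × 4 × 6 = 168
  Item 10: 6 × 7 × 9 = 378
  Item 11: 9 × 10 × 3 = 270
After action: Item 10 → 6 × 3 × 9 = 162.
Revised RPNs: Item 2=300, Item 11=270, Item 6=216, Item 8=210, Item 9=168, Item 10=162, Item 3=147, Item 5=81, Item 4=72, Item 7=60.
Highest is now Item 2 (300).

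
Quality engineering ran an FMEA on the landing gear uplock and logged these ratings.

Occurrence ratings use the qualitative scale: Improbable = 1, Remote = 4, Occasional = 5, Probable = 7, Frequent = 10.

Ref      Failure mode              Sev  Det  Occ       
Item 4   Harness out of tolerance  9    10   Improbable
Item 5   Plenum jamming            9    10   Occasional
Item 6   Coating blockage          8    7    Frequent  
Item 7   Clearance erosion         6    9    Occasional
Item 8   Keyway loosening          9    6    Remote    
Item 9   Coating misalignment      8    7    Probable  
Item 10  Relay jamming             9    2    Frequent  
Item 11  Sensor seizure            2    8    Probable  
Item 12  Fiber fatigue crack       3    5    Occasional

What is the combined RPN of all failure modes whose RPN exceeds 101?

RPN = Severity × Occurrence × Detection:
  Item 4: 9 × 1 × 10 = 90
  Item 5: 9 × 5 × 10 = 450
  Item 6: 8 × 10 × 7 = 560
  Item 7: 6 × 5 × 9 = 270
  Item 8: 9 × 4 × 6 = 216
  Item 9: 8 × 7 × 7 = 392
  Item 10: 9 × 10 × 2 = 180
  Item 11: 2 × 7 × 8 = 112
  Item 12: 3 × 5 × 5 = 75
RPN > 101: Item 5 (450), Item 6 (560), Item 7 (270), Item 8 (216), Item 9 (392), Item 10 (180), Item 11 (112).
Sum: 450 + 560 + 270 + 216 + 392 + 180 + 112 = 2180.

2180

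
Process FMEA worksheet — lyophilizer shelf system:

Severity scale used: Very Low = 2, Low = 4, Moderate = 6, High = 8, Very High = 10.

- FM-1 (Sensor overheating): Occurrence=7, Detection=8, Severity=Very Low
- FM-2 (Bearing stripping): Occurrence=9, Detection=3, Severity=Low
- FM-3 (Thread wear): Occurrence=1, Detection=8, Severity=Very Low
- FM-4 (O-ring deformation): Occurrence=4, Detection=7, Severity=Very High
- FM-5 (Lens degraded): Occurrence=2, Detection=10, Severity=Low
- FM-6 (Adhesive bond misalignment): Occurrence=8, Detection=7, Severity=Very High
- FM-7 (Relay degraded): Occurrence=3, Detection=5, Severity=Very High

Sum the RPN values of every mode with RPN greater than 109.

1102

RPN = Severity × Occurrence × Detection:
  FM-1: 2 × 7 × 8 = 112
  FM-2: 4 × 9 × 3 = 108
  FM-3: 2 × 1 × 8 = 16
  FM-4: 10 × 4 × 7 = 280
  FM-5: 4 × 2 × 10 = 80
  FM-6: 10 × 8 × 7 = 560
  FM-7: 10 × 3 × 5 = 150
RPN > 109: FM-1 (112), FM-4 (280), FM-6 (560), FM-7 (150).
Sum: 112 + 280 + 560 + 150 = 1102.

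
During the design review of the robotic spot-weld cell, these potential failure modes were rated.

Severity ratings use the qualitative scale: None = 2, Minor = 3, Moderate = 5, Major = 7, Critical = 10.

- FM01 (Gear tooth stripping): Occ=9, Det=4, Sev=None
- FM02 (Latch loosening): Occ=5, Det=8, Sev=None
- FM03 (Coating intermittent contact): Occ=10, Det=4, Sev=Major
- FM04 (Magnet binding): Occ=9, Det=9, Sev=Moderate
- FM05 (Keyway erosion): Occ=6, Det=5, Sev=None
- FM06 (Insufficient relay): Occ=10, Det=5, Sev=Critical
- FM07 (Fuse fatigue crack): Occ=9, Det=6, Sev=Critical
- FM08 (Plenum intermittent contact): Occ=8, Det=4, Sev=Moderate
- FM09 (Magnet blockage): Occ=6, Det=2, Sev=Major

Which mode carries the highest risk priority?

RPN = Severity × Occurrence × Detection:
  FM01: 2 × 9 × 4 = 72
  FM02: 2 × 5 × 8 = 80
  FM03: 7 × 10 × 4 = 280
  FM04: 5 × 9 × 9 = 405
  FM05: 2 × 6 × 5 = 60
  FM06: 10 × 10 × 5 = 500
  FM07: 10 × 9 × 6 = 540
  FM08: 5 × 8 × 4 = 160
  FM09: 7 × 6 × 2 = 84
Highest RPN is 540 → FM07.

FM07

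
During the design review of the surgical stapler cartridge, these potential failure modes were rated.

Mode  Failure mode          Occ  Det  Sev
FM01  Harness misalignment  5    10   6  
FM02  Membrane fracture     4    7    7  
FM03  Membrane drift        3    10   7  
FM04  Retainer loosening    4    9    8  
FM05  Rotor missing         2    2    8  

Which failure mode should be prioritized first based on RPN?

FM01

RPN = Severity × Occurrence × Detection:
  FM01: 6 × 5 × 10 = 300
  FM02: 7 × 4 × 7 = 196
  FM03: 7 × 3 × 10 = 210
  FM04: 8 × 4 × 9 = 288
  FM05: 8 × 2 × 2 = 32
Highest RPN is 300 → FM01.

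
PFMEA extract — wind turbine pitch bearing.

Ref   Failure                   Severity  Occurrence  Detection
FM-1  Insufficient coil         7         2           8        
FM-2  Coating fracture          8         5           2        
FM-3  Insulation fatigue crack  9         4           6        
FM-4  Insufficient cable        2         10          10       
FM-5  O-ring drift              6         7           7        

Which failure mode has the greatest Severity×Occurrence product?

FM-5

Criticality = Severity × Occurrence:
  FM-1: 7 × 2 = 14
  FM-2: 8 × 5 = 40
  FM-3: 9 × 4 = 36
  FM-4: 2 × 10 = 20
  FM-5: 6 × 7 = 42
Highest criticality is 42 → FM-5.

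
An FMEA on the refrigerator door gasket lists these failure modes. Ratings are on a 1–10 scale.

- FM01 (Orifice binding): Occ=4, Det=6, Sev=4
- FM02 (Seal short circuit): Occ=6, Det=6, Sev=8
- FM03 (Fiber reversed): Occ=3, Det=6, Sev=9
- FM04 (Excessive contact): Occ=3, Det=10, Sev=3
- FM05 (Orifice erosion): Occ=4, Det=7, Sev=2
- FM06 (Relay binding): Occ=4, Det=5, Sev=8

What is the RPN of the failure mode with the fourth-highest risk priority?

96

RPN = Severity × Occurrence × Detection:
  FM01: 4 × 4 × 6 = 96
  FM02: 8 × 6 × 6 = 288
  FM03: 9 × 3 × 6 = 162
  FM04: 3 × 3 × 10 = 90
  FM05: 2 × 4 × 7 = 56
  FM06: 8 × 4 × 5 = 160
Sorted descending: 288, 162, 160, 96, 90, 56.
The fourth-highest RPN is 96 (FM01).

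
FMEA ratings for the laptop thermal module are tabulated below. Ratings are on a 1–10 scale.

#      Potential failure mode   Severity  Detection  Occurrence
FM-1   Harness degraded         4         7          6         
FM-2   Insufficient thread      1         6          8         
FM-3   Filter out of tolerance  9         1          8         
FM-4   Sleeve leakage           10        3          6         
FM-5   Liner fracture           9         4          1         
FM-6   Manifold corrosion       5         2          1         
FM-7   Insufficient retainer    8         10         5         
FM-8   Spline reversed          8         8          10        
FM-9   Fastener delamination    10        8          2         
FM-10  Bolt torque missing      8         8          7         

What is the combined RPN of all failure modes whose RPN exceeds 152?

RPN = Severity × Occurrence × Detection:
  FM-1: 4 × 6 × 7 = 168
  FM-2: 1 × 8 × 6 = 48
  FM-3: 9 × 8 × 1 = 72
  FM-4: 10 × 6 × 3 = 180
  FM-5: 9 × 1 × 4 = 36
  FM-6: 5 × 1 × 2 = 10
  FM-7: 8 × 5 × 10 = 400
  FM-8: 8 × 10 × 8 = 640
  FM-9: 10 × 2 × 8 = 160
  FM-10: 8 × 7 × 8 = 448
RPN > 152: FM-1 (168), FM-4 (180), FM-7 (400), FM-8 (640), FM-9 (160), FM-10 (448).
Sum: 168 + 180 + 400 + 640 + 160 + 448 = 1996.

1996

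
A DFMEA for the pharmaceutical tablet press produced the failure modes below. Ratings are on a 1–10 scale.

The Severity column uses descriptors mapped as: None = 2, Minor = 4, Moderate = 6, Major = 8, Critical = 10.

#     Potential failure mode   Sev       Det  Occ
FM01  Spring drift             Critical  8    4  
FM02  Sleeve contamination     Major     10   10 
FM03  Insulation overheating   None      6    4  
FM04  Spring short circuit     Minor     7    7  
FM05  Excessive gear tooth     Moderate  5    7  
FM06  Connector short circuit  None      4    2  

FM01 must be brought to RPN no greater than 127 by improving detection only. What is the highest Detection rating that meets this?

FM01: S=10, O=4, D=8 → current RPN = 320.
Fixed product = 40. Need 40 × D ≤ 127, so D ≤ 127/40 = 3.17.
Maximum integer Detection rating = 3 (gives RPN 120; D=4 would give 160 > 127).

3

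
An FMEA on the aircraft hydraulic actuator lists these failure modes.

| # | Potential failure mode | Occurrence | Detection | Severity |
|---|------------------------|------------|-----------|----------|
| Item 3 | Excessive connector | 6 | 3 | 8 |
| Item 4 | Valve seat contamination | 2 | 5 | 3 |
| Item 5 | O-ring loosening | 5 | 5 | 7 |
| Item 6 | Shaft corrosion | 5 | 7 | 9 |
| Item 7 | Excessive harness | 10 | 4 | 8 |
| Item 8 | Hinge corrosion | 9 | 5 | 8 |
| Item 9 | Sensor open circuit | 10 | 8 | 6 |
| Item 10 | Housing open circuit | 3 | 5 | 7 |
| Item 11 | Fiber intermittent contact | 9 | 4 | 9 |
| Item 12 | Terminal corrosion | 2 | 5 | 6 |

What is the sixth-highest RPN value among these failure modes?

RPN = Severity × Occurrence × Detection:
  Item 3: 8 × 6 × 3 = 144
  Item 4: 3 × 2 × 5 = 30
  Item 5: 7 × 5 × 5 = 175
  Item 6: 9 × 5 × 7 = 315
  Item 7: 8 × 10 × 4 = 320
  Item 8: 8 × 9 × 5 = 360
  Item 9: 6 × 10 × 8 = 480
  Item 10: 7 × 3 × 5 = 105
  Item 11: 9 × 9 × 4 = 324
  Item 12: 6 × 2 × 5 = 60
Sorted descending: 480, 360, 324, 320, 315, 175, 144, 105, 60, 30.
The sixth-highest RPN is 175 (Item 5).

175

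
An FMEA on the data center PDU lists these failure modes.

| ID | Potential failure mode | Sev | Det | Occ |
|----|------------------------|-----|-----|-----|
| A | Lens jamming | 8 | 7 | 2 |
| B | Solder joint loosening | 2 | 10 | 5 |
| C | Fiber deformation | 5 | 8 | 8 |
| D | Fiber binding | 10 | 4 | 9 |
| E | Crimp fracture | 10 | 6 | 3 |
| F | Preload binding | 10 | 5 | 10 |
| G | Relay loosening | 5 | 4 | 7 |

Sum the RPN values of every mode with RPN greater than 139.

RPN = Severity × Occurrence × Detection:
  A: 8 × 2 × 7 = 112
  B: 2 × 5 × 10 = 100
  C: 5 × 8 × 8 = 320
  D: 10 × 9 × 4 = 360
  E: 10 × 3 × 6 = 180
  F: 10 × 10 × 5 = 500
  G: 5 × 7 × 4 = 140
RPN > 139: C (320), D (360), E (180), F (500), G (140).
Sum: 320 + 360 + 180 + 500 + 140 = 1500.

1500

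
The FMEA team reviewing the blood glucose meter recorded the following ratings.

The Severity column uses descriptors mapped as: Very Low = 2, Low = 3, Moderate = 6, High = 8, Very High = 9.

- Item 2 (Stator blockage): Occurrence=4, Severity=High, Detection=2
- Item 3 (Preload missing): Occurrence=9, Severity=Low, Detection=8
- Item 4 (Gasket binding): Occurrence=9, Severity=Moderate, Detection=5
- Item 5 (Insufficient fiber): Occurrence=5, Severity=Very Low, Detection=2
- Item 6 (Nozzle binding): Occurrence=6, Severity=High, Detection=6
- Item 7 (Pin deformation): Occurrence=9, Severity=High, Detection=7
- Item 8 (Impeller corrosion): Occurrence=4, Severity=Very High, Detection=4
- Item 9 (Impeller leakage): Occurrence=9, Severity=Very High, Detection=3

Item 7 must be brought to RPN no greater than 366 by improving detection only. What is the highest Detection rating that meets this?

Item 7: S=8, O=9, D=7 → current RPN = 504.
Fixed product = 72. Need 72 × D ≤ 366, so D ≤ 366/72 = 5.08.
Maximum integer Detection rating = 5 (gives RPN 360; D=6 would give 432 > 366).

5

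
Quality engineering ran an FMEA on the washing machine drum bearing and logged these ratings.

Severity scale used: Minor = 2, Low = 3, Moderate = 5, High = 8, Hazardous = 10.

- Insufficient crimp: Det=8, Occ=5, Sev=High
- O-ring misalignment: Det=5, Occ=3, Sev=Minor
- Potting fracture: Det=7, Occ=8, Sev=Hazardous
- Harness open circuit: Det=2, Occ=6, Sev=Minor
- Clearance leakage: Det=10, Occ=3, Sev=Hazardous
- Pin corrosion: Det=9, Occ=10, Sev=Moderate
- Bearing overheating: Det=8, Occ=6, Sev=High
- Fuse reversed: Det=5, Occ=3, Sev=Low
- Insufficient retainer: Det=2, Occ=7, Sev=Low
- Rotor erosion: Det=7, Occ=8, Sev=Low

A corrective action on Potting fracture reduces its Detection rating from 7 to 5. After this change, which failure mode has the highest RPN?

RPN = Severity × Occurrence × Detection:
  Insufficient crimp: 8 × 5 × 8 = 320
  O-ring misalignment: 2 × 3 × 5 = 30
  Potting fracture: 10 × 8 × 7 = 560
  Harness open circuit: 2 × 6 × 2 = 24
  Clearance leakage: 10 × 3 × 10 = 300
  Pin corrosion: 5 × 10 × 9 = 450
  Bearing overheating: 8 × 6 × 8 = 384
  Fuse reversed: 3 × 3 × 5 = 45
  Insufficient retainer: 3 × 7 × 2 = 42
  Rotor erosion: 3 × 8 × 7 = 168
After action: Potting fracture → 10 × 8 × 5 = 400.
Revised RPNs: Pin corrosion=450, Potting fracture=400, Bearing overheating=384, Insufficient crimp=320, Clearance leakage=300, Rotor erosion=168, Fuse reversed=45, Insufficient retainer=42, O-ring misalignment=30, Harness open circuit=24.
Highest is now Pin corrosion (450).

Pin corrosion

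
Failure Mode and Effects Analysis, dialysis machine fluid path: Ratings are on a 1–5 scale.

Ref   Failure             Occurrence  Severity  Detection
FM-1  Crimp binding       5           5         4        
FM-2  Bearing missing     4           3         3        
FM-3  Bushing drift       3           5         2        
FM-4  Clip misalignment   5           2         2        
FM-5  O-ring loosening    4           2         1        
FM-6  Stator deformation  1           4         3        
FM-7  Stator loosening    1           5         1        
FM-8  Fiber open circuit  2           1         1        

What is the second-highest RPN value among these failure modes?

36

RPN = Severity × Occurrence × Detection:
  FM-1: 5 × 5 × 4 = 100
  FM-2: 3 × 4 × 3 = 36
  FM-3: 5 × 3 × 2 = 30
  FM-4: 2 × 5 × 2 = 20
  FM-5: 2 × 4 × 1 = 8
  FM-6: 4 × 1 × 3 = 12
  FM-7: 5 × 1 × 1 = 5
  FM-8: 1 × 2 × 1 = 2
Sorted descending: 100, 36, 30, 20, 12, 8, 5, 2.
The second-highest RPN is 36 (FM-2).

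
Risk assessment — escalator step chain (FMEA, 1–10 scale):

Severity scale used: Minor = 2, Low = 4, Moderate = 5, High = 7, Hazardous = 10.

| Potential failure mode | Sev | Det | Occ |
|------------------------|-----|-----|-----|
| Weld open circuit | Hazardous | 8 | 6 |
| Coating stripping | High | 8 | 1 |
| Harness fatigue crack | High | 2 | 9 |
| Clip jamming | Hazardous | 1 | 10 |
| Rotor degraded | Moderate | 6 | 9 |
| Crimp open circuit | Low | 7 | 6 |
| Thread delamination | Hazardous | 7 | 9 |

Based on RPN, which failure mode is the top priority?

Thread delamination

RPN = Severity × Occurrence × Detection:
  Weld open circuit: 10 × 6 × 8 = 480
  Coating stripping: 7 × 1 × 8 = 56
  Harness fatigue crack: 7 × 9 × 2 = 126
  Clip jamming: 10 × 10 × 1 = 100
  Rotor degraded: 5 × 9 × 6 = 270
  Crimp open circuit: 4 × 6 × 7 = 168
  Thread delamination: 10 × 9 × 7 = 630
Highest RPN is 630 → Thread delamination.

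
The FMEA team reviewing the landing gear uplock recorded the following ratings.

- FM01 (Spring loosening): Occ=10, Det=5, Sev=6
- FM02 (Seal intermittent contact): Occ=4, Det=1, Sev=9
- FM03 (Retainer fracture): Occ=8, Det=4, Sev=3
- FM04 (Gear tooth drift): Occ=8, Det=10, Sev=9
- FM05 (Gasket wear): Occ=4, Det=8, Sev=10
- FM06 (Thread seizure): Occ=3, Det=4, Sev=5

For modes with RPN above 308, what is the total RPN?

1040

RPN = Severity × Occurrence × Detection:
  FM01: 6 × 10 × 5 = 300
  FM02: 9 × 4 × 1 = 36
  FM03: 3 × 8 × 4 = 96
  FM04: 9 × 8 × 10 = 720
  FM05: 10 × 4 × 8 = 320
  FM06: 5 × 3 × 4 = 60
RPN > 308: FM04 (720), FM05 (320).
Sum: 720 + 320 = 1040.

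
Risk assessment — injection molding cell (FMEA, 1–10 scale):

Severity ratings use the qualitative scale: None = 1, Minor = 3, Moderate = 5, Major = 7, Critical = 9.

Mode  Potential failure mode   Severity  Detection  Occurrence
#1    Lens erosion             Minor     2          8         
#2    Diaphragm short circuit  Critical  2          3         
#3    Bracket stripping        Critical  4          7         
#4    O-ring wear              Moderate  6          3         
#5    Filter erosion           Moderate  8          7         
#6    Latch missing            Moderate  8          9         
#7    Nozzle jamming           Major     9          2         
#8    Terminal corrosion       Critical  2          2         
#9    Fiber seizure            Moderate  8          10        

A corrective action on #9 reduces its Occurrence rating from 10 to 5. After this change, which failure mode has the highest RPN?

RPN = Severity × Occurrence × Detection:
  #1: 3 × 8 × 2 = 48
  #2: 9 × 3 × 2 = 54
  #3: 9 × 7 × 4 = 252
  #4: 5 × 3 × 6 = 90
  #5: 5 × 7 × 8 = 280
  #6: 5 × 9 × 8 = 360
  #7: 7 × 2 × 9 = 126
  #8: 9 × 2 × 2 = 36
  #9: 5 × 10 × 8 = 400
After action: #9 → 5 × 5 × 8 = 200.
Revised RPNs: #6=360, #5=280, #3=252, #9=200, #7=126, #4=90, #2=54, #1=48, #8=36.
Highest is now #6 (360).

#6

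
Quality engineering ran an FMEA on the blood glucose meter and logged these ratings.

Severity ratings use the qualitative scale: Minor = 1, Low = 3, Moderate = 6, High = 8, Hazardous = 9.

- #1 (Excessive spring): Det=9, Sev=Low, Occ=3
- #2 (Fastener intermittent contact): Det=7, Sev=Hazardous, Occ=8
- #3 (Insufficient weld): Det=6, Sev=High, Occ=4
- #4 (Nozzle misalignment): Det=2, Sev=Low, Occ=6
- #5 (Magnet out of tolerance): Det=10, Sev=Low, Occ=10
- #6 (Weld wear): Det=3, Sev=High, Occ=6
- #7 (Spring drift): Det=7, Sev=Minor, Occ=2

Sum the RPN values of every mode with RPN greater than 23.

RPN = Severity × Occurrence × Detection:
  #1: 3 × 3 × 9 = 81
  #2: 9 × 8 × 7 = 504
  #3: 8 × 4 × 6 = 192
  #4: 3 × 6 × 2 = 36
  #5: 3 × 10 × 10 = 300
  #6: 8 × 6 × 3 = 144
  #7: 1 × 2 × 7 = 14
RPN > 23: #1 (81), #2 (504), #3 (192), #4 (36), #5 (300), #6 (144).
Sum: 81 + 504 + 192 + 36 + 300 + 144 = 1257.

1257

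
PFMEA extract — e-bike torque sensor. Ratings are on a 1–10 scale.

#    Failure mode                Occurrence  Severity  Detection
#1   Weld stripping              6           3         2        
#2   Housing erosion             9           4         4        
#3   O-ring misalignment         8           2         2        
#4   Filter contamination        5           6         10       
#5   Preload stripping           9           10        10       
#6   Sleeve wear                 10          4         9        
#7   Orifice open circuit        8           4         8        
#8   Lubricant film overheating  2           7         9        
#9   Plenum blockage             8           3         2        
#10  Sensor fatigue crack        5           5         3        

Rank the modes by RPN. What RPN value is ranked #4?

RPN = Severity × Occurrence × Detection:
  #1: 3 × 6 × 2 = 36
  #2: 4 × 9 × 4 = 144
  #3: 2 × 8 × 2 = 32
  #4: 6 × 5 × 10 = 300
  #5: 10 × 9 × 10 = 900
  #6: 4 × 10 × 9 = 360
  #7: 4 × 8 × 8 = 256
  #8: 7 × 2 × 9 = 126
  #9: 3 × 8 × 2 = 48
  #10: 5 × 5 × 3 = 75
Sorted descending: 900, 360, 300, 256, 144, 126, 75, 48, 36, 32.
The fourth-highest RPN is 256 (#7).

256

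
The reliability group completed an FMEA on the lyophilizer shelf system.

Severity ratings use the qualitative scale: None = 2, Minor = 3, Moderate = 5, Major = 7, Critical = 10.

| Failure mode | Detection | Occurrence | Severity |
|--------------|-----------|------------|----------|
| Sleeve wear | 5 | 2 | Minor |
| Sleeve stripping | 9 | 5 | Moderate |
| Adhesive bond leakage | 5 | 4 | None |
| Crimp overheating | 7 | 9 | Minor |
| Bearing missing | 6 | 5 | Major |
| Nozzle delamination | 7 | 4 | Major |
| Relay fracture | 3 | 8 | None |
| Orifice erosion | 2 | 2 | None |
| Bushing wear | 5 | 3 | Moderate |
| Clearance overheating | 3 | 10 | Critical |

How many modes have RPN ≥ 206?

3

RPN = Severity × Occurrence × Detection:
  Sleeve wear: 3 × 2 × 5 = 30
  Sleeve stripping: 5 × 5 × 9 = 225
  Adhesive bond leakage: 2 × 4 × 5 = 40
  Crimp overheating: 3 × 9 × 7 = 189
  Bearing missing: 7 × 5 × 6 = 210
  Nozzle delamination: 7 × 4 × 7 = 196
  Relay fracture: 2 × 8 × 3 = 48
  Orifice erosion: 2 × 2 × 2 = 8
  Bushing wear: 5 × 3 × 5 = 75
  Clearance overheating: 10 × 10 × 3 = 300
Modes with RPN ≥ 206: Sleeve stripping (225), Bearing missing (210), Clearance overheating (300) → 3.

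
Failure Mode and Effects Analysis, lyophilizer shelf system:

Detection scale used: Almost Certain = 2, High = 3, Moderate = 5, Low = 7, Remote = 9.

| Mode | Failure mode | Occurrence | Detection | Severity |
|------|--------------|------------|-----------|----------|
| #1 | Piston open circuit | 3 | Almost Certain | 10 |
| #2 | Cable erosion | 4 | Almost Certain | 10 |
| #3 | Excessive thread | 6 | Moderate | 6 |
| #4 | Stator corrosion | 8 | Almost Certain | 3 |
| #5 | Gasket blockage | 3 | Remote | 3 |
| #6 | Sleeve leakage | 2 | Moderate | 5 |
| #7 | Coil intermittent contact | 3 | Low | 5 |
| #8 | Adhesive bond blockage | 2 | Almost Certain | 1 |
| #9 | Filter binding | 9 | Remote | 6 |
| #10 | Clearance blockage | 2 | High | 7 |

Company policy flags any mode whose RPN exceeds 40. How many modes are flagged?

RPN = Severity × Occurrence × Detection:
  #1: 10 × 3 × 2 = 60
  #2: 10 × 4 × 2 = 80
  #3: 6 × 6 × 5 = 180
  #4: 3 × 8 × 2 = 48
  #5: 3 × 3 × 9 = 81
  #6: 5 × 2 × 5 = 50
  #7: 5 × 3 × 7 = 105
  #8: 1 × 2 × 2 = 4
  #9: 6 × 9 × 9 = 486
  #10: 7 × 2 × 3 = 42
Modes with RPN > 40: #1 (60), #2 (80), #3 (180), #4 (48), #5 (81), #6 (50), #7 (105), #9 (486), #10 (42) → 9.

9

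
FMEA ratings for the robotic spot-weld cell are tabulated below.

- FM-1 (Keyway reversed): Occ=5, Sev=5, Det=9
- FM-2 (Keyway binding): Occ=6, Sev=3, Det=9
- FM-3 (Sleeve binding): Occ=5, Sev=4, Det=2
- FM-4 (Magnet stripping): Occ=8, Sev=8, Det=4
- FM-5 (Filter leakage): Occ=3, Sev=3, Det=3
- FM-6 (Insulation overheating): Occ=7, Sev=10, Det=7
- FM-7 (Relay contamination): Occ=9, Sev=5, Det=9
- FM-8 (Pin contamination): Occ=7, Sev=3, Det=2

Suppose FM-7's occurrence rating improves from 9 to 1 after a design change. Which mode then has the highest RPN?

FM-6

RPN = Severity × Occurrence × Detection:
  FM-1: 5 × 5 × 9 = 225
  FM-2: 3 × 6 × 9 = 162
  FM-3: 4 × 5 × 2 = 40
  FM-4: 8 × 8 × 4 = 256
  FM-5: 3 × 3 × 3 = 27
  FM-6: 10 × 7 × 7 = 490
  FM-7: 5 × 9 × 9 = 405
  FM-8: 3 × 7 × 2 = 42
After action: FM-7 → 5 × 1 × 9 = 45.
Revised RPNs: FM-6=490, FM-4=256, FM-1=225, FM-2=162, FM-7=45, FM-8=42, FM-3=40, FM-5=27.
Highest is now FM-6 (490).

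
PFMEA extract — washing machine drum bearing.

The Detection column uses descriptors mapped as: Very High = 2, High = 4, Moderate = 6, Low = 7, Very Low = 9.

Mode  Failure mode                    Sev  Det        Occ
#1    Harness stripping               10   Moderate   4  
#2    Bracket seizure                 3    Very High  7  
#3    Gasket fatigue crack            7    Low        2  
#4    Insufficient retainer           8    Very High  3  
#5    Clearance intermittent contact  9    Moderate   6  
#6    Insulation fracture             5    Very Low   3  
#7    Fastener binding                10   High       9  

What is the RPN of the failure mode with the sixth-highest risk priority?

48

RPN = Severity × Occurrence × Detection:
  #1: 10 × 4 × 6 = 240
  #2: 3 × 7 × 2 = 42
  #3: 7 × 2 × 7 = 98
  #4: 8 × 3 × 2 = 48
  #5: 9 × 6 × 6 = 324
  #6: 5 × 3 × 9 = 135
  #7: 10 × 9 × 4 = 360
Sorted descending: 360, 324, 240, 135, 98, 48, 42.
The sixth-highest RPN is 48 (#4).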